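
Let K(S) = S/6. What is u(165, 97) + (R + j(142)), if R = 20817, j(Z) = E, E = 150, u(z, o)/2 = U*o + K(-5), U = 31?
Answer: 80938/3 ≈ 26979.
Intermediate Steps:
K(S) = S/6 (K(S) = S*(⅙) = S/6)
u(z, o) = -5/3 + 62*o (u(z, o) = 2*(31*o + (⅙)*(-5)) = 2*(31*o - ⅚) = 2*(-⅚ + 31*o) = -5/3 + 62*o)
j(Z) = 150
u(165, 97) + (R + j(142)) = (-5/3 + 62*97) + (20817 + 150) = (-5/3 + 6014) + 20967 = 18037/3 + 20967 = 80938/3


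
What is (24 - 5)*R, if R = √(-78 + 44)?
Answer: 19*I*√34 ≈ 110.79*I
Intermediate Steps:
R = I*√34 (R = √(-34) = I*√34 ≈ 5.8309*I)
(24 - 5)*R = (24 - 5)*(I*√34) = 19*(I*√34) = 19*I*√34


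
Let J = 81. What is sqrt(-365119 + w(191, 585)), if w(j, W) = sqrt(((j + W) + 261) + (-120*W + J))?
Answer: sqrt(-365119 + I*sqrt(69082)) ≈ 0.217 + 604.25*I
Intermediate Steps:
w(j, W) = sqrt(342 + j - 119*W) (w(j, W) = sqrt(((j + W) + 261) + (-120*W + 81)) = sqrt(((W + j) + 261) + (81 - 120*W)) = sqrt((261 + W + j) + (81 - 120*W)) = sqrt(342 + j - 119*W))
sqrt(-365119 + w(191, 585)) = sqrt(-365119 + sqrt(342 + 191 - 119*585)) = sqrt(-365119 + sqrt(342 + 191 - 69615)) = sqrt(-365119 + sqrt(-69082)) = sqrt(-365119 + I*sqrt(69082))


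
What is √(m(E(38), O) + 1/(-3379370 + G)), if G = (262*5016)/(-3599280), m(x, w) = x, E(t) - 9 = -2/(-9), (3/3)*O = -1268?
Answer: √5329647090559041259991918/760206260487 ≈ 3.0368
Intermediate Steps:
O = -1268
E(t) = 83/9 (E(t) = 9 - 2/(-9) = 9 - 2*(-⅑) = 9 + 2/9 = 83/9)
G = -27379/74985 (G = 1314192*(-1/3599280) = -27379/74985 ≈ -0.36513)
√(m(E(38), O) + 1/(-3379370 + G)) = √(83/9 + 1/(-3379370 - 27379/74985)) = √(83/9 + 1/(-253402086829/74985)) = √(83/9 - 74985/253402086829) = √(21032372531942/2280618781461) = √5329647090559041259991918/760206260487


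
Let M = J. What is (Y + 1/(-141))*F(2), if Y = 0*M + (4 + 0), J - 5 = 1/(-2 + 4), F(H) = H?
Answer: 1126/141 ≈ 7.9858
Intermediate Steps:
J = 11/2 (J = 5 + 1/(-2 + 4) = 5 + 1/2 = 5 + ½ = 11/2 ≈ 5.5000)
M = 11/2 ≈ 5.5000
Y = 4 (Y = 0*(11/2) + (4 + 0) = 0 + 4 = 4)
(Y + 1/(-141))*F(2) = (4 + 1/(-141))*2 = (4 - 1/141)*2 = (563/141)*2 = 1126/141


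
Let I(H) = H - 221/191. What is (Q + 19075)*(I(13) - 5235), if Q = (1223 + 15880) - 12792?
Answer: -23330411478/191 ≈ -1.2215e+8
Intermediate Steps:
I(H) = -221/191 + H (I(H) = H - 221*1/191 = H - 221/191 = -221/191 + H)
Q = 4311 (Q = 17103 - 12792 = 4311)
(Q + 19075)*(I(13) - 5235) = (4311 + 19075)*((-221/191 + 13) - 5235) = 23386*(2262/191 - 5235) = 23386*(-997623/191) = -23330411478/191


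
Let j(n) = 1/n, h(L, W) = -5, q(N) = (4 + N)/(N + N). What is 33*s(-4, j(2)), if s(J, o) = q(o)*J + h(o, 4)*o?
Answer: -1353/2 ≈ -676.50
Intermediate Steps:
q(N) = (4 + N)/(2*N) (q(N) = (4 + N)/((2*N)) = (4 + N)*(1/(2*N)) = (4 + N)/(2*N))
j(n) = 1/n
s(J, o) = -5*o + J*(4 + o)/(2*o) (s(J, o) = ((4 + o)/(2*o))*J - 5*o = J*(4 + o)/(2*o) - 5*o = -5*o + J*(4 + o)/(2*o))
33*s(-4, j(2)) = 33*((½)*(-4) - 5/2 + 2*(-4)/1/2) = 33*(-2 - 5*½ + 2*(-4)/(½)) = 33*(-2 - 5/2 + 2*(-4)*2) = 33*(-2 - 5/2 - 16) = 33*(-41/2) = -1353/2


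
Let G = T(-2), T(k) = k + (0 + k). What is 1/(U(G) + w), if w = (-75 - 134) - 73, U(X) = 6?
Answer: -1/276 ≈ -0.0036232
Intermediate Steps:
T(k) = 2*k (T(k) = k + k = 2*k)
G = -4 (G = 2*(-2) = -4)
w = -282 (w = -209 - 73 = -282)
1/(U(G) + w) = 1/(6 - 282) = 1/(-276) = -1/276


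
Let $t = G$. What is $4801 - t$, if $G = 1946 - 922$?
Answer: $3777$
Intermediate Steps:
$G = 1024$
$t = 1024$
$4801 - t = 4801 - 1024 = 3777$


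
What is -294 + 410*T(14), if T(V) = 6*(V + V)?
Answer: 68586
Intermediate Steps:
T(V) = 12*V (T(V) = 6*(2*V) = 12*V)
-294 + 410*T(14) = -294 + 410*(12*14) = -294 + 410*168 = -294 + 68880 = 68586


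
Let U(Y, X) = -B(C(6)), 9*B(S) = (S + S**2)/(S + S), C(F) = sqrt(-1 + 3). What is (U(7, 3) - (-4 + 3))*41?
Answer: 697/18 - 41*sqrt(2)/18 ≈ 35.501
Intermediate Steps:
C(F) = sqrt(2)
B(S) = (S + S**2)/(18*S) (B(S) = ((S + S**2)/(S + S))/9 = ((S + S**2)/((2*S)))/9 = ((S + S**2)*(1/(2*S)))/9 = ((S + S**2)/(2*S))/9 = (S + S**2)/(18*S))
U(Y, X) = -1/18 - sqrt(2)/18 (U(Y, X) = -(1/18 + sqrt(2)/18) = -1/18 - sqrt(2)/18)
(U(7, 3) - (-4 + 3))*41 = ((-1/18 - sqrt(2)/18) - (-4 + 3))*41 = ((-1/18 - sqrt(2)/18) - 1*(-1))*41 = ((-1/18 - sqrt(2)/18) + 1)*41 = (17/18 - sqrt(2)/18)*41 = 697/18 - 41*sqrt(2)/18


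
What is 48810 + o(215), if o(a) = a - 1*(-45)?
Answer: 49070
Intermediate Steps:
o(a) = 45 + a (o(a) = a + 45 = 45 + a)
48810 + o(215) = 48810 + (45 + 215) = 48810 + 260 = 49070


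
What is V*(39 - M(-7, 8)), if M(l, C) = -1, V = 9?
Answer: 360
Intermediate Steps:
V*(39 - M(-7, 8)) = 9*(39 - 1*(-1)) = 9*(39 + 1) = 9*40 = 360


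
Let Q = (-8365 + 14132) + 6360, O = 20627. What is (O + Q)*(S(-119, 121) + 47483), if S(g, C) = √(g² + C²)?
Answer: 1555258182 + 32754*√28802 ≈ 1.5608e+9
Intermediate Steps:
S(g, C) = √(C² + g²)
Q = 12127 (Q = 5767 + 6360 = 12127)
(O + Q)*(S(-119, 121) + 47483) = (20627 + 12127)*(√(121² + (-119)²) + 47483) = 32754*(√(14641 + 14161) + 47483) = 32754*(√28802 + 47483) = 32754*(47483 + √28802) = 1555258182 + 32754*√28802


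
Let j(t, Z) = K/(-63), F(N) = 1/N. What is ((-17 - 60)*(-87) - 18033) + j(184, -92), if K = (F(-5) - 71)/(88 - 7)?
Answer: -289186654/25515 ≈ -11334.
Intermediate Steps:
F(N) = 1/N
K = -356/405 (K = (1/(-5) - 71)/(88 - 7) = (-⅕ - 71)/81 = -356/5*1/81 = -356/405 ≈ -0.87901)
j(t, Z) = 356/25515 (j(t, Z) = -356/405/(-63) = -356/405*(-1/63) = 356/25515)
((-17 - 60)*(-87) - 18033) + j(184, -92) = ((-17 - 60)*(-87) - 18033) + 356/25515 = (-77*(-87) - 18033) + 356/25515 = (6699 - 18033) + 356/25515 = -11334 + 356/25515 = -289186654/25515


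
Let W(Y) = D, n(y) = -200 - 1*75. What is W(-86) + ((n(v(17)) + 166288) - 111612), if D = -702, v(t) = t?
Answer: 53699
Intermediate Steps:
n(y) = -275 (n(y) = -200 - 75 = -275)
W(Y) = -702
W(-86) + ((n(v(17)) + 166288) - 111612) = -702 + ((-275 + 166288) - 111612) = -702 + (166013 - 111612) = -702 + 54401 = 53699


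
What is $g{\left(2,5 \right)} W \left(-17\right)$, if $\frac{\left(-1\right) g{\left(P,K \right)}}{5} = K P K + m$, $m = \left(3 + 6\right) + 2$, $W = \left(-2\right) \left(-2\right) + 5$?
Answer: $46665$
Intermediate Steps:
$W = 9$ ($W = 4 + 5 = 9$)
$m = 11$ ($m = 9 + 2 = 11$)
$g{\left(P,K \right)} = -55 - 5 P K^{2}$ ($g{\left(P,K \right)} = - 5 \left(K P K + 11\right) = - 5 \left(P K^{2} + 11\right) = - 5 \left(11 + P K^{2}\right) = -55 - 5 P K^{2}$)
$g{\left(2,5 \right)} W \left(-17\right) = \left(-55 - 10 \cdot 5^{2}\right) 9 \left(-17\right) = \left(-55 - 10 \cdot 25\right) 9 \left(-17\right) = \left(-55 - 250\right) 9 \left(-17\right) = \left(-305\right) 9 \left(-17\right) = \left(-2745\right) \left(-17\right) = 46665$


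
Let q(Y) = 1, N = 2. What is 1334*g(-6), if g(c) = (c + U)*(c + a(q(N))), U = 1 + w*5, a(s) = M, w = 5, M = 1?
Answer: -133400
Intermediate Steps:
a(s) = 1
U = 26 (U = 1 + 5*5 = 1 + 25 = 26)
g(c) = (1 + c)*(26 + c) (g(c) = (c + 26)*(c + 1) = (26 + c)*(1 + c) = (1 + c)*(26 + c))
1334*g(-6) = 1334*(26 + (-6)**2 + 27*(-6)) = 1334*(26 + 36 - 162) = 1334*(-100) = -133400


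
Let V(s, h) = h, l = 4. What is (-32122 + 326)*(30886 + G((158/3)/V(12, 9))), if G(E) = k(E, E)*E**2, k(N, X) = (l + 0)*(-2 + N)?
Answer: -19659917094952/19683 ≈ -9.9883e+8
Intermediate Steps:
k(N, X) = -8 + 4*N (k(N, X) = (4 + 0)*(-2 + N) = 4*(-2 + N) = -8 + 4*N)
G(E) = E**2*(-8 + 4*E) (G(E) = (-8 + 4*E)*E**2 = E**2*(-8 + 4*E))
(-32122 + 326)*(30886 + G((158/3)/V(12, 9))) = (-32122 + 326)*(30886 + 4*((158/3)/9)**2*(-2 + (158/3)/9)) = -31796*(30886 + 4*((158*(1/3))*(1/9))**2*(-2 + (158*(1/3))*(1/9))) = -31796*(30886 + 4*((158/3)*(1/9))**2*(-2 + (158/3)*(1/9))) = -31796*(30886 + 4*(158/27)**2*(-2 + 158/27)) = -31796*(30886 + 4*(24964/729)*(104/27)) = -31796*(30886 + 10385024/19683) = -31796*618314162/19683 = -19659917094952/19683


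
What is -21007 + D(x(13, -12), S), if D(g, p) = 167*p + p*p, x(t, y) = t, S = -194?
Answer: -15769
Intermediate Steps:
D(g, p) = p² + 167*p (D(g, p) = 167*p + p² = p² + 167*p)
-21007 + D(x(13, -12), S) = -21007 - 194*(167 - 194) = -21007 - 194*(-27) = -21007 + 5238 = -15769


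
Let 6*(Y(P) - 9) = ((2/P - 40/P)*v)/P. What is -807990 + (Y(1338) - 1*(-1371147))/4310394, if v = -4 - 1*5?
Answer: -2078326410534708173/2572218998712 ≈ -8.0799e+5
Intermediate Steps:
v = -9 (v = -4 - 5 = -9)
Y(P) = 9 + 57/P² (Y(P) = 9 + (((2/P - 40/P)*(-9))/P)/6 = 9 + ((-38/P*(-9))/P)/6 = 9 + ((342/P)/P)/6 = 9 + (342/P²)/6 = 9 + 57/P²)
-807990 + (Y(1338) - 1*(-1371147))/4310394 = -807990 + ((9 + 57/1338²) - 1*(-1371147))/4310394 = -807990 + ((9 + 57*(1/1790244)) + 1371147)*(1/4310394) = -807990 + ((9 + 19/596748) + 1371147)*(1/4310394) = -807990 + (5370751/596748 + 1371147)*(1/4310394) = -807990 + (818234600707/596748)*(1/4310394) = -807990 + 818234600707/2572218998712 = -2078326410534708173/2572218998712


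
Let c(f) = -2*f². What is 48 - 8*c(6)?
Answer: 624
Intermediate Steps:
48 - 8*c(6) = 48 - (-16)*6² = 48 - (-16)*36 = 48 - 8*(-72) = 48 + 576 = 624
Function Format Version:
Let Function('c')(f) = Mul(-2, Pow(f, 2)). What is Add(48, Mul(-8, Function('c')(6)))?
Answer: 624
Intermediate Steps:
Add(48, Mul(-8, Function('c')(6))) = Add(48, Mul(-8, Mul(-2, Pow(6, 2)))) = Add(48, Mul(-8, Mul(-2, 36))) = Add(48, Mul(-8, -72)) = Add(48, 576) = 624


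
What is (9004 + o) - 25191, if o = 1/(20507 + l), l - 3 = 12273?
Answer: -530658420/32783 ≈ -16187.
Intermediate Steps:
l = 12276 (l = 3 + 12273 = 12276)
o = 1/32783 (o = 1/(20507 + 12276) = 1/32783 ≈ 3.0504e-5)
(9004 + o) - 25191 = (9004 + 1/32783) - 25191 = 295178133/32783 - 25191 = -530658420/32783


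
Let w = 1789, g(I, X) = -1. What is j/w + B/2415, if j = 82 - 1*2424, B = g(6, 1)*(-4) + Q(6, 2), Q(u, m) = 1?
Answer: -1129397/864087 ≈ -1.3070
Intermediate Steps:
B = 5 (B = -1*(-4) + 1 = 4 + 1 = 5)
j = -2342 (j = 82 - 2424 = -2342)
j/w + B/2415 = -2342/1789 + 5/2415 = -2342*1/1789 + 5*(1/2415) = -2342/1789 + 1/483 = -1129397/864087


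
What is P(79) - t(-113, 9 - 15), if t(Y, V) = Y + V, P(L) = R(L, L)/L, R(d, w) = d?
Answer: 120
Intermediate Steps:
P(L) = 1 (P(L) = L/L = 1)
t(Y, V) = V + Y
P(79) - t(-113, 9 - 15) = 1 - ((9 - 15) - 113) = 1 - (-6 - 113) = 1 - 1*(-119) = 1 + 119 = 120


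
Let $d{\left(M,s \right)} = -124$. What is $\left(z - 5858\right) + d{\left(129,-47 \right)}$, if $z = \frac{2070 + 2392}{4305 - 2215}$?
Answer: $- \frac{6248959}{1045} \approx -5979.9$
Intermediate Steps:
$z = \frac{2231}{1045}$ ($z = \frac{4462}{2090} = 4462 \cdot \frac{1}{2090} = \frac{2231}{1045} \approx 2.1349$)
$\left(z - 5858\right) + d{\left(129,-47 \right)} = \left(\frac{2231}{1045} - 5858\right) - 124 = - \frac{6119379}{1045} - 124 = - \frac{6248959}{1045}$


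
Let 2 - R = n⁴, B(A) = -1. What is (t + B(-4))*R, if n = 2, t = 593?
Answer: -8288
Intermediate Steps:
R = -14 (R = 2 - 1*2⁴ = 2 - 1*16 = 2 - 16 = -14)
(t + B(-4))*R = (593 - 1)*(-14) = 592*(-14) = -8288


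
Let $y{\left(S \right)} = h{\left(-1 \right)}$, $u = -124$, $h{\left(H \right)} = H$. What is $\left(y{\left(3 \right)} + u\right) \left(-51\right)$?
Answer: $6375$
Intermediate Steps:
$y{\left(S \right)} = -1$
$\left(y{\left(3 \right)} + u\right) \left(-51\right) = \left(-1 - 124\right) \left(-51\right) = \left(-125\right) \left(-51\right) = 6375$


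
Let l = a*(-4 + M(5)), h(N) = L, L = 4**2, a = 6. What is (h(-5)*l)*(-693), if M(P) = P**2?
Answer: -1397088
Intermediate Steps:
L = 16
h(N) = 16
l = 126 (l = 6*(-4 + 5**2) = 6*(-4 + 25) = 6*21 = 126)
(h(-5)*l)*(-693) = (16*126)*(-693) = 2016*(-693) = -1397088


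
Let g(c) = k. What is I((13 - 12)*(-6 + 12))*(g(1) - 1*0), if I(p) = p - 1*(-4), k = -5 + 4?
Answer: -10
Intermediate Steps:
k = -1
g(c) = -1
I(p) = 4 + p (I(p) = p + 4 = 4 + p)
I((13 - 12)*(-6 + 12))*(g(1) - 1*0) = (4 + (13 - 12)*(-6 + 12))*(-1 - 1*0) = (4 + 1*6)*(-1 + 0) = (4 + 6)*(-1) = 10*(-1) = -10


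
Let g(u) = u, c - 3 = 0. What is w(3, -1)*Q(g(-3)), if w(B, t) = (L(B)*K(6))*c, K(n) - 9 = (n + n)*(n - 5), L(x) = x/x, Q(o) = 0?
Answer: 0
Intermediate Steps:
c = 3 (c = 3 + 0 = 3)
L(x) = 1
K(n) = 9 + 2*n*(-5 + n) (K(n) = 9 + (n + n)*(n - 5) = 9 + (2*n)*(-5 + n) = 9 + 2*n*(-5 + n))
w(B, t) = 63 (w(B, t) = (1*(9 - 10*6 + 2*6²))*3 = (1*(9 - 60 + 2*36))*3 = (1*(9 - 60 + 72))*3 = (1*21)*3 = 21*3 = 63)
w(3, -1)*Q(g(-3)) = 63*0 = 0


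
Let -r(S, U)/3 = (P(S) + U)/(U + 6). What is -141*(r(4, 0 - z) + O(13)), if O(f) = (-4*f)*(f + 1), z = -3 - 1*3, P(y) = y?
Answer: 206001/2 ≈ 1.0300e+5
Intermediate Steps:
z = -6 (z = -3 - 3 = -6)
O(f) = -4*f*(1 + f) (O(f) = (-4*f)*(1 + f) = -4*f*(1 + f))
r(S, U) = -3*(S + U)/(6 + U) (r(S, U) = -3*(S + U)/(U + 6) = -3*(S + U)/(6 + U))
-141*(r(4, 0 - z) + O(13)) = -141*(3*(-1*4 - (0 - 1*(-6)))/(6 + (0 - 1*(-6))) - 4*13*(1 + 13)) = -141*(3*(-4 - (0 + 6))/(6 + (0 + 6)) - 4*13*14) = -141*(3*(-4 - 1*6)/(6 + 6) - 728) = -141*(3*(-4 - 6)/12 - 728) = -141*(3*(1/12)*(-10) - 728) = -141*(-5/2 - 728) = -141*(-1461/2) = 206001/2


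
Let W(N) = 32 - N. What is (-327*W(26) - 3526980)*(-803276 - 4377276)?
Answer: 18281867535984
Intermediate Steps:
(-327*W(26) - 3526980)*(-803276 - 4377276) = (-327*(32 - 1*26) - 3526980)*(-803276 - 4377276) = (-327*(32 - 26) - 3526980)*(-5180552) = (-327*6 - 3526980)*(-5180552) = (-1962 - 3526980)*(-5180552) = -3528942*(-5180552) = 18281867535984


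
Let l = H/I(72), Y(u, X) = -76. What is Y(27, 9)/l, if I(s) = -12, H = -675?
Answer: -304/225 ≈ -1.3511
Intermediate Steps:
l = 225/4 (l = -675/(-12) = -675*(-1/12) = 225/4 ≈ 56.250)
Y(27, 9)/l = -76/225/4 = -76*4/225 = -304/225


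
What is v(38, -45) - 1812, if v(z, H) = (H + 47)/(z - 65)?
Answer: -48926/27 ≈ -1812.1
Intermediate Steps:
v(z, H) = (47 + H)/(-65 + z)
v(38, -45) - 1812 = (47 - 45)/(-65 + 38) - 1812 = 2/(-27) - 1812 = -1/27*2 - 1812 = -2/27 - 1812 = -48926/27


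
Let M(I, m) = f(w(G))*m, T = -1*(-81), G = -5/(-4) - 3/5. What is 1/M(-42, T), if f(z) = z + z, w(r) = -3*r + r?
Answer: -5/1053 ≈ -0.0047483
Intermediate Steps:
G = 13/20 (G = -5*(-1/4) - 3*1/5 = 5/4 - 3/5 = 13/20 ≈ 0.65000)
T = 81
w(r) = -2*r
f(z) = 2*z
M(I, m) = -13*m/5 (M(I, m) = (2*(-2*13/20))*m = (2*(-13/10))*m = -13*m/5)
1/M(-42, T) = 1/(-13/5*81) = 1/(-1053/5) = -5/1053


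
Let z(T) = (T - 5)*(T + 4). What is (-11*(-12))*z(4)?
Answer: -1056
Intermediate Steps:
z(T) = (-5 + T)*(4 + T)
(-11*(-12))*z(4) = (-11*(-12))*(-20 + 4**2 - 1*4) = 132*(-20 + 16 - 4) = 132*(-8) = -1056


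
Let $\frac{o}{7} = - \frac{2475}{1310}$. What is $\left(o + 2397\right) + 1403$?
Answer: $\frac{992135}{262} \approx 3786.8$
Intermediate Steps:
$o = - \frac{3465}{262}$ ($o = 7 \left(- \frac{2475}{1310}\right) = 7 \left(\left(-2475\right) \frac{1}{1310}\right) = 7 \left(- \frac{495}{262}\right) = - \frac{3465}{262} \approx -13.225$)
$\left(o + 2397\right) + 1403 = \left(- \frac{3465}{262} + 2397\right) + 1403 = \frac{624549}{262} + 1403 = \frac{992135}{262}$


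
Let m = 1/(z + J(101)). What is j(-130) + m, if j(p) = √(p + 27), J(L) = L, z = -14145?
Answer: -1/14044 + I*√103 ≈ -7.1205e-5 + 10.149*I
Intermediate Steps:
m = -1/14044 (m = 1/(-14145 + 101) = 1/(-14044) = -1/14044 ≈ -7.1205e-5)
j(p) = √(27 + p)
j(-130) + m = √(27 - 130) - 1/14044 = √(-103) - 1/14044 = I*√103 - 1/14044 = -1/14044 + I*√103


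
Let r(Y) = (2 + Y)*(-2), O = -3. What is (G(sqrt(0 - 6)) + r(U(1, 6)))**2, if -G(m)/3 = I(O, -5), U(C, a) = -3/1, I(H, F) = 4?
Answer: 100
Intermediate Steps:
U(C, a) = -3 (U(C, a) = -3*1 = -3)
G(m) = -12 (G(m) = -3*4 = -12)
r(Y) = -4 - 2*Y
(G(sqrt(0 - 6)) + r(U(1, 6)))**2 = (-12 + (-4 - 2*(-3)))**2 = (-12 + (-4 + 6))**2 = (-12 + 2)**2 = (-10)**2 = 100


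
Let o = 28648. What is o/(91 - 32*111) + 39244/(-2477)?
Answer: -206784580/8572897 ≈ -24.121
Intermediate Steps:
o/(91 - 32*111) + 39244/(-2477) = 28648/(91 - 32*111) + 39244/(-2477) = 28648/(91 - 3552) + 39244*(-1/2477) = 28648/(-3461) - 39244/2477 = 28648*(-1/3461) - 39244/2477 = -28648/3461 - 39244/2477 = -206784580/8572897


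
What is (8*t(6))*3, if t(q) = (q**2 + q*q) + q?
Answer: 1872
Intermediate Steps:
t(q) = q + 2*q**2 (t(q) = (q**2 + q**2) + q = 2*q**2 + q = q + 2*q**2)
(8*t(6))*3 = (8*(6*(1 + 2*6)))*3 = (8*(6*(1 + 12)))*3 = (8*(6*13))*3 = (8*78)*3 = 624*3 = 1872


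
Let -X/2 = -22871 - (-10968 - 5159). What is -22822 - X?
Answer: -36310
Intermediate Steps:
X = 13488 (X = -2*(-22871 - (-10968 - 5159)) = -2*(-22871 - 1*(-16127)) = -2*(-22871 + 16127) = -2*(-6744) = 13488)
-22822 - X = -22822 - 1*13488 = -22822 - 13488 = -36310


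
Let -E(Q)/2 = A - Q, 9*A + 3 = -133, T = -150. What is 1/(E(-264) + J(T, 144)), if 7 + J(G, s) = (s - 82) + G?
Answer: -9/5335 ≈ -0.0016870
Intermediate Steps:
A = -136/9 (A = -⅓ + (⅑)*(-133) = -⅓ - 133/9 = -136/9 ≈ -15.111)
E(Q) = 272/9 + 2*Q (E(Q) = -2*(-136/9 - Q) = 272/9 + 2*Q)
J(G, s) = -89 + G + s (J(G, s) = -7 + ((s - 82) + G) = -7 + ((-82 + s) + G) = -7 + (-82 + G + s) = -89 + G + s)
1/(E(-264) + J(T, 144)) = 1/((272/9 + 2*(-264)) + (-89 - 150 + 144)) = 1/((272/9 - 528) - 95) = 1/(-4480/9 - 95) = 1/(-5335/9) = -9/5335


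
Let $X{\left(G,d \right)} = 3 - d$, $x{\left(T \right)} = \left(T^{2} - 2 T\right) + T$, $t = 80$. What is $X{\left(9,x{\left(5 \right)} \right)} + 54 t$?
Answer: $4303$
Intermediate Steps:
$x{\left(T \right)} = T^{2} - T$
$X{\left(9,x{\left(5 \right)} \right)} + 54 t = \left(3 - 5 \left(-1 + 5\right)\right) + 54 \cdot 80 = \left(3 - 5 \cdot 4\right) + 4320 = \left(3 - 20\right) + 4320 = -17 + 4320 = 4303$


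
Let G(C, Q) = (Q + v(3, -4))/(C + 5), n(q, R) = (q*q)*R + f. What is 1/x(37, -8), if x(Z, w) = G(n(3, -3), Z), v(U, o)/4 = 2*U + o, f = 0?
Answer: -22/45 ≈ -0.48889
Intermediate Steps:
n(q, R) = R*q**2 (n(q, R) = (q*q)*R + 0 = q**2*R + 0 = R*q**2 + 0 = R*q**2)
v(U, o) = 4*o + 8*U (v(U, o) = 4*(2*U + o) = 4*(o + 2*U) = 4*o + 8*U)
G(C, Q) = (8 + Q)/(5 + C) (G(C, Q) = (Q + (4*(-4) + 8*3))/(C + 5) = (Q + (-16 + 24))/(5 + C) = (Q + 8)/(5 + C) = (8 + Q)/(5 + C))
x(Z, w) = -4/11 - Z/22 (x(Z, w) = (8 + Z)/(5 - 3*3**2) = (8 + Z)/(5 - 3*9) = (8 + Z)/(5 - 27) = (8 + Z)/(-22) = -(8 + Z)/22 = -4/11 - Z/22)
1/x(37, -8) = 1/(-4/11 - 1/22*37) = 1/(-4/11 - 37/22) = 1/(-45/22) = -22/45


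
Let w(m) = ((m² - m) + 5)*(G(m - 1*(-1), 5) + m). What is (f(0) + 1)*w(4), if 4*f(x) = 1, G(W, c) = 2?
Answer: 255/2 ≈ 127.50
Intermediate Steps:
f(x) = ¼ (f(x) = (¼)*1 = ¼)
w(m) = (2 + m)*(5 + m² - m) (w(m) = ((m² - m) + 5)*(2 + m) = (5 + m² - m)*(2 + m) = (2 + m)*(5 + m² - m))
(f(0) + 1)*w(4) = (¼ + 1)*(10 + 4² + 4³ + 3*4) = 5*(10 + 16 + 64 + 12)/4 = (5/4)*102 = 255/2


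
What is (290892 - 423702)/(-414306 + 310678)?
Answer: 66405/51814 ≈ 1.2816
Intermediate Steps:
(290892 - 423702)/(-414306 + 310678) = -132810/(-103628) = -132810*(-1/103628) = 66405/51814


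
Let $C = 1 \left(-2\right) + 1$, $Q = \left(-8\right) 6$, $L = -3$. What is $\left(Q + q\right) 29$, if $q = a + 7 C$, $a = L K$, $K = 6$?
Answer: $-2117$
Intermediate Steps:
$a = -18$ ($a = \left(-3\right) 6 = -18$)
$Q = -48$
$C = -1$ ($C = -2 + 1 = -1$)
$q = -25$ ($q = -18 + 7 \left(-1\right) = -18 - 7 = -25$)
$\left(Q + q\right) 29 = \left(-48 - 25\right) 29 = \left(-73\right) 29 = -2117$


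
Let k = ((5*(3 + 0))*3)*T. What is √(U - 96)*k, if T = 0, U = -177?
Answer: 0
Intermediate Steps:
k = 0 (k = ((5*(3 + 0))*3)*0 = ((5*3)*3)*0 = (15*3)*0 = 45*0 = 0)
√(U - 96)*k = √(-177 - 96)*0 = √(-273)*0 = (I*√273)*0 = 0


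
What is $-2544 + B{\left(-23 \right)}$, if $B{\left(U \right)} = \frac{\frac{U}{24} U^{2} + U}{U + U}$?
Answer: $- \frac{121559}{48} \approx -2532.5$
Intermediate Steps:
$B{\left(U \right)} = \frac{U + \frac{U^{3}}{24}}{2 U}$ ($B{\left(U \right)} = \frac{U \frac{1}{24} U^{2} + U}{2 U} = \left(\frac{U}{24} U^{2} + U\right) \frac{1}{2 U} = \left(\frac{U^{3}}{24} + U\right) \frac{1}{2 U} = \left(U + \frac{U^{3}}{24}\right) \frac{1}{2 U} = \frac{U + \frac{U^{3}}{24}}{2 U}$)
$-2544 + B{\left(-23 \right)} = -2544 + \left(\frac{1}{2} + \frac{\left(-23\right)^{2}}{48}\right) = -2544 + \left(\frac{1}{2} + \frac{1}{48} \cdot 529\right) = -2544 + \left(\frac{1}{2} + \frac{529}{48}\right) = -2544 + \frac{553}{48} = - \frac{121559}{48}$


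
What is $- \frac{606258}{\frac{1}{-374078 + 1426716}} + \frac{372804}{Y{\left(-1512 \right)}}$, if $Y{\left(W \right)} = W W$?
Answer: $- \frac{121579082781534181}{190512} \approx -6.3817 \cdot 10^{11}$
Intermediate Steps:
$Y{\left(W \right)} = W^{2}$
$- \frac{606258}{\frac{1}{-374078 + 1426716}} + \frac{372804}{Y{\left(-1512 \right)}} = - \frac{606258}{\frac{1}{-374078 + 1426716}} + \frac{372804}{\left(-1512\right)^{2}} = - \frac{606258}{\frac{1}{1052638}} + \frac{372804}{2286144} = - 606258 \frac{1}{\frac{1}{1052638}} + 372804 \cdot \frac{1}{2286144} = \left(-606258\right) 1052638 + \frac{31067}{190512} = -638170208604 + \frac{31067}{190512} = - \frac{121579082781534181}{190512}$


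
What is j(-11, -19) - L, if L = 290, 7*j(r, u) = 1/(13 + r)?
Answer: -4059/14 ≈ -289.93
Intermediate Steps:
j(r, u) = 1/(7*(13 + r))
j(-11, -19) - L = 1/(7*(13 - 11)) - 1*290 = (⅐)/2 - 290 = (⅐)*(½) - 290 = 1/14 - 290 = -4059/14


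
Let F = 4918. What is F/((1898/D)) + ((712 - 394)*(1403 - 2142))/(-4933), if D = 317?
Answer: 4068305197/4681417 ≈ 869.03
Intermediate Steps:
F/((1898/D)) + ((712 - 394)*(1403 - 2142))/(-4933) = 4918/((1898/317)) + ((712 - 394)*(1403 - 2142))/(-4933) = 4918/((1898*(1/317))) + (318*(-739))*(-1/4933) = 4918/(1898/317) - 235002*(-1/4933) = 4918*(317/1898) + 235002/4933 = 779503/949 + 235002/4933 = 4068305197/4681417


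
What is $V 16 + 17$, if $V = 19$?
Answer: $321$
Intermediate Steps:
$V 16 + 17 = 19 \cdot 16 + 17 = 304 + 17 = 321$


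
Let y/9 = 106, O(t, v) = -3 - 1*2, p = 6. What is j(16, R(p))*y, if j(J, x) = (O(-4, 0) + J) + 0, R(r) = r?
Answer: 10494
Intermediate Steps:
O(t, v) = -5 (O(t, v) = -3 - 2 = -5)
y = 954 (y = 9*106 = 954)
j(J, x) = -5 + J (j(J, x) = (-5 + J) + 0 = -5 + J)
j(16, R(p))*y = (-5 + 16)*954 = 11*954 = 10494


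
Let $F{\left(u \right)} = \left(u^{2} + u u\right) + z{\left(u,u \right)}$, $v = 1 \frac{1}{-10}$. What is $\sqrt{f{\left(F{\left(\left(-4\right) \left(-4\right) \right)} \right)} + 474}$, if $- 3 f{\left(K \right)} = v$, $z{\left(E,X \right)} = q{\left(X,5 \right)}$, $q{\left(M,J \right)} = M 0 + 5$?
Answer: $\frac{\sqrt{426630}}{30} \approx 21.772$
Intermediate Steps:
$q{\left(M,J \right)} = 5$ ($q{\left(M,J \right)} = 0 + 5 = 5$)
$z{\left(E,X \right)} = 5$
$v = - \frac{1}{10}$ ($v = 1 \left(- \frac{1}{10}\right) = - \frac{1}{10} \approx -0.1$)
$F{\left(u \right)} = 5 + 2 u^{2}$ ($F{\left(u \right)} = \left(u^{2} + u u\right) + 5 = \left(u^{2} + u^{2}\right) + 5 = 2 u^{2} + 5 = 5 + 2 u^{2}$)
$f{\left(K \right)} = \frac{1}{30}$ ($f{\left(K \right)} = \left(- \frac{1}{3}\right) \left(- \frac{1}{10}\right) = \frac{1}{30}$)
$\sqrt{f{\left(F{\left(\left(-4\right) \left(-4\right) \right)} \right)} + 474} = \sqrt{\frac{1}{30} + 474} = \sqrt{\frac{14221}{30}} = \frac{\sqrt{426630}}{30}$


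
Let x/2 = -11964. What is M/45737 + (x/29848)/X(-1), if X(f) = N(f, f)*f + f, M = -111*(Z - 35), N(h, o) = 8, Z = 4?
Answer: 84114902/511934241 ≈ 0.16431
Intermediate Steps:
x = -23928 (x = 2*(-11964) = -23928)
M = 3441 (M = -111*(4 - 35) = -111*(-31) = 3441)
X(f) = 9*f (X(f) = 8*f + f = 9*f)
M/45737 + (x/29848)/X(-1) = 3441/45737 + (-23928/29848)/((9*(-1))) = 3441*(1/45737) - 23928*1/29848/(-9) = 3441/45737 - 2991/3731*(-⅑) = 3441/45737 + 997/11193 = 84114902/511934241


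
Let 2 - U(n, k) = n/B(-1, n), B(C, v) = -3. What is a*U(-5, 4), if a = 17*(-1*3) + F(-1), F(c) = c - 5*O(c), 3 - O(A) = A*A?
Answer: -62/3 ≈ -20.667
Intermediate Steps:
O(A) = 3 - A² (O(A) = 3 - A*A = 3 - A²)
F(c) = -15 + c + 5*c² (F(c) = c - 5*(3 - c²) = c + (-15 + 5*c²) = -15 + c + 5*c²)
U(n, k) = 2 + n/3 (U(n, k) = 2 - n/(-3) = 2 - n*(-1)/3 = 2 - (-1)*n/3 = 2 + n/3)
a = -62 (a = 17*(-1*3) + (-15 - 1 + 5*(-1)²) = 17*(-3) + (-15 - 1 + 5*1) = -51 + (-15 - 1 + 5) = -51 - 11 = -62)
a*U(-5, 4) = -62*(2 + (⅓)*(-5)) = -62*(2 - 5/3) = -62*⅓ = -62/3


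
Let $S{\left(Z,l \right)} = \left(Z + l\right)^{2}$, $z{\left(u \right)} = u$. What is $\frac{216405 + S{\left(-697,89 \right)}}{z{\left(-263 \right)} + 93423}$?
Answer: $\frac{586069}{93160} \approx 6.291$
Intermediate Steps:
$\frac{216405 + S{\left(-697,89 \right)}}{z{\left(-263 \right)} + 93423} = \frac{216405 + \left(-697 + 89\right)^{2}}{-263 + 93423} = \frac{216405 + \left(-608\right)^{2}}{93160} = \left(216405 + 369664\right) \frac{1}{93160} = 586069 \cdot \frac{1}{93160} = \frac{586069}{93160}$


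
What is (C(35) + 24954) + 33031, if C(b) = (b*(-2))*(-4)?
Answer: 58265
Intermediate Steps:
C(b) = 8*b (C(b) = -2*b*(-4) = 8*b)
(C(35) + 24954) + 33031 = (8*35 + 24954) + 33031 = (280 + 24954) + 33031 = 25234 + 33031 = 58265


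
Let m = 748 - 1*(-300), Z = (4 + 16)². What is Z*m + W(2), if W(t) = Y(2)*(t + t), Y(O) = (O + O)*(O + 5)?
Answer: 419312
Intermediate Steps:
Y(O) = 2*O*(5 + O) (Y(O) = (2*O)*(5 + O) = 2*O*(5 + O))
Z = 400 (Z = 20² = 400)
W(t) = 56*t (W(t) = (2*2*(5 + 2))*(t + t) = (2*2*7)*(2*t) = 28*(2*t) = 56*t)
m = 1048 (m = 748 + 300 = 1048)
Z*m + W(2) = 400*1048 + 56*2 = 419200 + 112 = 419312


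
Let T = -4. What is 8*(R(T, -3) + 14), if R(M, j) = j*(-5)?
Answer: 232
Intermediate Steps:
R(M, j) = -5*j
8*(R(T, -3) + 14) = 8*(-5*(-3) + 14) = 8*(15 + 14) = 8*29 = 232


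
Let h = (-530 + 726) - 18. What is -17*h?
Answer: -3026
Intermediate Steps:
h = 178 (h = 196 - 18 = 178)
-17*h = -17*178 = -3026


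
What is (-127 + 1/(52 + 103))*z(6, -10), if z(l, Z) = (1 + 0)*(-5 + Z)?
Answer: 59052/31 ≈ 1904.9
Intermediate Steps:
z(l, Z) = -5 + Z (z(l, Z) = 1*(-5 + Z) = -5 + Z)
(-127 + 1/(52 + 103))*z(6, -10) = (-127 + 1/(52 + 103))*(-5 - 10) = (-127 + 1/155)*(-15) = -19684/155*(-15) = 59052/31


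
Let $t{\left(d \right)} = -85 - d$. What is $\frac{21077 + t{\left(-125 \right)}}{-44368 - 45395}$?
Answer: $- \frac{7039}{29921} \approx -0.23525$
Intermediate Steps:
$\frac{21077 + t{\left(-125 \right)}}{-44368 - 45395} = \frac{21077 - -40}{-44368 - 45395} = \frac{21077 + \left(-85 + 125\right)}{-89763} = \left(21077 + 40\right) \left(- \frac{1}{89763}\right) = 21117 \left(- \frac{1}{89763}\right) = - \frac{7039}{29921}$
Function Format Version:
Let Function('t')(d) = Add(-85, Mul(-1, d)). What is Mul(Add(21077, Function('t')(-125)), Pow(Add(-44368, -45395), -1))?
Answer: Rational(-7039, 29921) ≈ -0.23525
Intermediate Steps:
Mul(Add(21077, Function('t')(-125)), Pow(Add(-44368, -45395), -1)) = Mul(Add(21077, Add(-85, Mul(-1, -125))), Pow(Add(-44368, -45395), -1)) = Mul(Add(21077, Add(-85, 125)), Pow(-89763, -1)) = Mul(Add(21077, 40), Rational(-1, 89763)) = Mul(21117, Rational(-1, 89763)) = Rational(-7039, 29921)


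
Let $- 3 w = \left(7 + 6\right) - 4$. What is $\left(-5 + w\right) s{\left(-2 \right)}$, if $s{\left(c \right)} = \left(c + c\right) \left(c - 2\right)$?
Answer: $-128$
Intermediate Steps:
$s{\left(c \right)} = 2 c \left(-2 + c\right)$
$w = -3$ ($w = - \frac{\left(7 + 6\right) - 4}{3} = - \frac{13 - 4}{3} = \left(- \frac{1}{3}\right) 9 = -3$)
$\left(-5 + w\right) s{\left(-2 \right)} = \left(-5 - 3\right) 2 \left(-2\right) \left(-2 - 2\right) = - 8 \cdot 2 \left(-2\right) \left(-4\right) = \left(-8\right) 16 = -128$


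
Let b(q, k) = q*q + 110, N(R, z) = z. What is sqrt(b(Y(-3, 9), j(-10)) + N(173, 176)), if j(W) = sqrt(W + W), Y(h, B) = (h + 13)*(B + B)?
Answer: sqrt(32686) ≈ 180.79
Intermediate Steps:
Y(h, B) = 2*B*(13 + h) (Y(h, B) = (13 + h)*(2*B) = 2*B*(13 + h))
j(W) = sqrt(2)*sqrt(W) (j(W) = sqrt(2*W) = sqrt(2)*sqrt(W))
b(q, k) = 110 + q**2 (b(q, k) = q**2 + 110 = 110 + q**2)
sqrt(b(Y(-3, 9), j(-10)) + N(173, 176)) = sqrt((110 + (2*9*(13 - 3))**2) + 176) = sqrt((110 + (2*9*10)**2) + 176) = sqrt((110 + 180**2) + 176) = sqrt((110 + 32400) + 176) = sqrt(32510 + 176) = sqrt(32686)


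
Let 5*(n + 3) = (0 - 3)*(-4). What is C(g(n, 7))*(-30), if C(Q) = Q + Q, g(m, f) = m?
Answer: 36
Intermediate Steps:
n = -⅗ (n = -3 + ((0 - 3)*(-4))/5 = -3 + (-3*(-4))/5 = -3 + (⅕)*12 = -3 + 12/5 = -⅗ ≈ -0.60000)
C(Q) = 2*Q
C(g(n, 7))*(-30) = (2*(-⅗))*(-30) = -6/5*(-30) = 36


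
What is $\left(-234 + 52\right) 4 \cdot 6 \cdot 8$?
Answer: $-34944$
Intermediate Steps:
$\left(-234 + 52\right) 4 \cdot 6 \cdot 8 = - 182 \cdot 24 \cdot 8 = \left(-182\right) 192 = -34944$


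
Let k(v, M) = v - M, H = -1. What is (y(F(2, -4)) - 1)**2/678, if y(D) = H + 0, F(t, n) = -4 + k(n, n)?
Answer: 2/339 ≈ 0.0058997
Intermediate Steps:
F(t, n) = -4 (F(t, n) = -4 + (n - n) = -4 + 0 = -4)
y(D) = -1 (y(D) = -1 + 0 = -1)
(y(F(2, -4)) - 1)**2/678 = (-1 - 1)**2/678 = (-2)**2*(1/678) = 4*(1/678) = 2/339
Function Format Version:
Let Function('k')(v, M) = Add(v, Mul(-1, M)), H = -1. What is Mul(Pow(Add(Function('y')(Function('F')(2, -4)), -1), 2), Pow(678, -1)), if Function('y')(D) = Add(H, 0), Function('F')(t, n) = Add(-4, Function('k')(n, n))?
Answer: Rational(2, 339) ≈ 0.0058997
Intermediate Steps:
Function('F')(t, n) = -4 (Function('F')(t, n) = Add(-4, Add(n, Mul(-1, n))) = Add(-4, 0) = -4)
Function('y')(D) = -1 (Function('y')(D) = Add(-1, 0) = -1)
Mul(Pow(Add(Function('y')(Function('F')(2, -4)), -1), 2), Pow(678, -1)) = Mul(Pow(Add(-1, -1), 2), Pow(678, -1)) = Mul(Pow(-2, 2), Rational(1, 678)) = Mul(4, Rational(1, 678)) = Rational(2, 339)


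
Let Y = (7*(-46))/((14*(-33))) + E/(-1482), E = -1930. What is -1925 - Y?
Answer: -5235657/2717 ≈ -1927.0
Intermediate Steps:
Y = 5432/2717 (Y = (7*(-46))/((14*(-33))) - 1930/(-1482) = -322/(-462) - 1930*(-1/1482) = -322*(-1/462) + 965/741 = 23/33 + 965/741 = 5432/2717 ≈ 1.9993)
-1925 - Y = -1925 - 1*5432/2717 = -1925 - 5432/2717 = -5235657/2717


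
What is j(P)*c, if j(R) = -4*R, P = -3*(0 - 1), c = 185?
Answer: -2220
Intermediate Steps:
P = 3 (P = -3*(-1) = 3)
j(P)*c = -4*3*185 = -12*185 = -2220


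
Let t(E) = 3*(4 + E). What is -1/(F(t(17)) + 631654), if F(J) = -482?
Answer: -1/631172 ≈ -1.5844e-6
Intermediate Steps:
t(E) = 12 + 3*E
-1/(F(t(17)) + 631654) = -1/(-482 + 631654) = -1/631172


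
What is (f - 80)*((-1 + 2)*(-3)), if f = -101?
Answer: 543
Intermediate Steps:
(f - 80)*((-1 + 2)*(-3)) = (-101 - 80)*((-1 + 2)*(-3)) = -181*(-3) = 543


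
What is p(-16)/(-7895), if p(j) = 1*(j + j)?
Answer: 32/7895 ≈ 0.0040532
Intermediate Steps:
p(j) = 2*j (p(j) = 1*(2*j) = 2*j)
p(-16)/(-7895) = (2*(-16))/(-7895) = -32*(-1/7895) = 32/7895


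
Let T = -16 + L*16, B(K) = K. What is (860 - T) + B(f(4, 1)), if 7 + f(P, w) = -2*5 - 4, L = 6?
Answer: 759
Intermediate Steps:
f(P, w) = -21 (f(P, w) = -7 + (-2*5 - 4) = -7 + (-10 - 4) = -7 - 14 = -21)
T = 80 (T = -16 + 6*16 = -16 + 96 = 80)
(860 - T) + B(f(4, 1)) = (860 - 1*80) - 21 = (860 - 80) - 21 = 780 - 21 = 759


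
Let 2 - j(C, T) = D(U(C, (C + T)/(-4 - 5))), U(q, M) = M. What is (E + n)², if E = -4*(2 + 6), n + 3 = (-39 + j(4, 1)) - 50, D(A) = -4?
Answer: 13924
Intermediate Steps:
j(C, T) = 6 (j(C, T) = 2 - 1*(-4) = 2 + 4 = 6)
n = -86 (n = -3 + ((-39 + 6) - 50) = -3 + (-33 - 50) = -3 - 83 = -86)
E = -32 (E = -4*8 = -32)
(E + n)² = (-32 - 86)² = (-118)² = 13924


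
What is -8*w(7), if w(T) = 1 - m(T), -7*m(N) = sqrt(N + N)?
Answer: -8 - 8*sqrt(14)/7 ≈ -12.276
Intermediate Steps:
m(N) = -sqrt(2)*sqrt(N)/7 (m(N) = -sqrt(N + N)/7 = -sqrt(2)*sqrt(N)/7)
w(T) = 1 + sqrt(2)*sqrt(T)/7 (w(T) = 1 - (-1)*sqrt(2)*sqrt(T)/7 = 1 + sqrt(2)*sqrt(T)/7)
-8*w(7) = -8*(1 + sqrt(2)*sqrt(7)/7) = -8*(1 + sqrt(14)/7) = -8 - 8*sqrt(14)/7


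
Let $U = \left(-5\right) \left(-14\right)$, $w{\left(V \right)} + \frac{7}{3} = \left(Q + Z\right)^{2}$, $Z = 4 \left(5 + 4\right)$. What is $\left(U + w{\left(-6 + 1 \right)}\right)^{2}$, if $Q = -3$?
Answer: $\frac{12040900}{9} \approx 1.3379 \cdot 10^{6}$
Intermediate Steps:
$Z = 36$ ($Z = 4 \cdot 9 = 36$)
$w{\left(V \right)} = \frac{3260}{3}$ ($w{\left(V \right)} = - \frac{7}{3} + \left(-3 + 36\right)^{2} = - \frac{7}{3} + 33^{2} = - \frac{7}{3} + 1089 = \frac{3260}{3}$)
$U = 70$
$\left(U + w{\left(-6 + 1 \right)}\right)^{2} = \left(70 + \frac{3260}{3}\right)^{2} = \left(\frac{3470}{3}\right)^{2} = \frac{12040900}{9}$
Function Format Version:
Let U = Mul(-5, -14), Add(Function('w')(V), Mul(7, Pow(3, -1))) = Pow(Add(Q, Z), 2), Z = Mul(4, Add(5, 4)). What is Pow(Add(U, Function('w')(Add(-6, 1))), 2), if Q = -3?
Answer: Rational(12040900, 9) ≈ 1.3379e+6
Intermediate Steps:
Z = 36 (Z = Mul(4, 9) = 36)
Function('w')(V) = Rational(3260, 3) (Function('w')(V) = Add(Rational(-7, 3), Pow(Add(-3, 36), 2)) = Add(Rational(-7, 3), Pow(33, 2)) = Add(Rational(-7, 3), 1089) = Rational(3260, 3))
U = 70
Pow(Add(U, Function('w')(Add(-6, 1))), 2) = Pow(Add(70, Rational(3260, 3)), 2) = Pow(Rational(3470, 3), 2) = Rational(12040900, 9)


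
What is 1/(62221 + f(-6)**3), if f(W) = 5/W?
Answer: 216/13439611 ≈ 1.6072e-5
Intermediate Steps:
1/(62221 + f(-6)**3) = 1/(62221 + (5/(-6))**3) = 1/(62221 + (5*(-1/6))**3) = 1/(62221 + (-5/6)**3) = 1/(62221 - 125/216) = 1/(13439611/216) = 216/13439611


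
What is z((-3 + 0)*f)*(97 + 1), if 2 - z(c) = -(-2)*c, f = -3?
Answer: -1568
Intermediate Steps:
z(c) = 2 - 2*c (z(c) = 2 - (-2)*(-c) = 2 - 2*c)
z((-3 + 0)*f)*(97 + 1) = (2 - 2*(-3 + 0)*(-3))*(97 + 1) = (2 - (-6)*(-3))*98 = (2 - 2*9)*98 = (2 - 18)*98 = -16*98 = -1568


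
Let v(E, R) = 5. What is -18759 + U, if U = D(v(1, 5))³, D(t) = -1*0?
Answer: -18759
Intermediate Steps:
D(t) = 0
U = 0 (U = 0³ = 0)
-18759 + U = -18759 + 0 = -18759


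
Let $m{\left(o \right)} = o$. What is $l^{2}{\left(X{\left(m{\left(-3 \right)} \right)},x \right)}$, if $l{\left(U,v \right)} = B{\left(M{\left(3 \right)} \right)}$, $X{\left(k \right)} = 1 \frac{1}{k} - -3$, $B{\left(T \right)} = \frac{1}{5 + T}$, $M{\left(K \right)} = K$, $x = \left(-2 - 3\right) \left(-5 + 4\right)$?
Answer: $\frac{1}{64} \approx 0.015625$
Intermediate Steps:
$x = 5$ ($x = \left(-5\right) \left(-1\right) = 5$)
$X{\left(k \right)} = 3 + \frac{1}{k}$ ($X{\left(k \right)} = \frac{1}{k} + 3 = 3 + \frac{1}{k}$)
$l{\left(U,v \right)} = \frac{1}{8}$ ($l{\left(U,v \right)} = \frac{1}{5 + 3} = \frac{1}{8}$)
$l^{2}{\left(X{\left(m{\left(-3 \right)} \right)},x \right)} = \left(\frac{1}{8}\right)^{2} = \frac{1}{64}$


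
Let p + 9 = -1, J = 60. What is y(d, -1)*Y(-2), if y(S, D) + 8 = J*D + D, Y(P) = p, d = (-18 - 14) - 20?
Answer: 690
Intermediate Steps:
p = -10 (p = -9 - 1 = -10)
d = -52 (d = -32 - 20 = -52)
Y(P) = -10
y(S, D) = -8 + 61*D (y(S, D) = -8 + (60*D + D) = -8 + 61*D)
y(d, -1)*Y(-2) = (-8 + 61*(-1))*(-10) = (-8 - 61)*(-10) = -69*(-10) = 690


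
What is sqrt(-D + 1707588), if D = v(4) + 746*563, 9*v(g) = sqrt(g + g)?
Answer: sqrt(11588310 - 2*sqrt(2))/3 ≈ 1134.7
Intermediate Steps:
v(g) = sqrt(2)*sqrt(g)/9 (v(g) = sqrt(g + g)/9 = sqrt(2*g)/9 = (sqrt(2)*sqrt(g))/9 = sqrt(2)*sqrt(g)/9)
D = 419998 + 2*sqrt(2)/9 (D = sqrt(2)*sqrt(4)/9 + 746*563 = (1/9)*sqrt(2)*2 + 419998 = 2*sqrt(2)/9 + 419998 = 419998 + 2*sqrt(2)/9 ≈ 4.2000e+5)
sqrt(-D + 1707588) = sqrt(-(419998 + 2*sqrt(2)/9) + 1707588) = sqrt((-419998 - 2*sqrt(2)/9) + 1707588) = sqrt(1287590 - 2*sqrt(2)/9)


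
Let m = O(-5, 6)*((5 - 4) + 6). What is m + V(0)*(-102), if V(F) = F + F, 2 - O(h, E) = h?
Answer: 49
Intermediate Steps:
O(h, E) = 2 - h
V(F) = 2*F
m = 49 (m = (2 - 1*(-5))*((5 - 4) + 6) = (2 + 5)*(1 + 6) = 7*7 = 49)
m + V(0)*(-102) = 49 + (2*0)*(-102) = 49 + 0*(-102) = 49 + 0 = 49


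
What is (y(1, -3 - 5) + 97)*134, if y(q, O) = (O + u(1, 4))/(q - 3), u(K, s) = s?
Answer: 13266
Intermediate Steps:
y(q, O) = (4 + O)/(-3 + q) (y(q, O) = (O + 4)/(q - 3) = (4 + O)/(-3 + q))
(y(1, -3 - 5) + 97)*134 = ((4 + (-3 - 5))/(-3 + 1) + 97)*134 = ((4 - 8)/(-2) + 97)*134 = (-1/2*(-4) + 97)*134 = (2 + 97)*134 = 99*134 = 13266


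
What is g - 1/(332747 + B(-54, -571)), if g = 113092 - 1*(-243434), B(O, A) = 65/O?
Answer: 6406156499544/17968273 ≈ 3.5653e+5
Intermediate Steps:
g = 356526 (g = 113092 + 243434 = 356526)
g - 1/(332747 + B(-54, -571)) = 356526 - 1/(332747 + 65/(-54)) = 356526 - 1/(332747 + 65*(-1/54)) = 356526 - 1/(332747 - 65/54) = 356526 - 1/17968273/54 = 356526 - 1*54/17968273 = 356526 - 54/17968273 = 6406156499544/17968273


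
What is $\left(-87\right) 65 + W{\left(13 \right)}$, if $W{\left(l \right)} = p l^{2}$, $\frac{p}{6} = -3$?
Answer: $-8697$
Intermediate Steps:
$p = -18$ ($p = 6 \left(-3\right) = -18$)
$W{\left(l \right)} = - 18 l^{2}$
$\left(-87\right) 65 + W{\left(13 \right)} = \left(-87\right) 65 - 18 \cdot 13^{2} = -5655 - 3042 = -8697$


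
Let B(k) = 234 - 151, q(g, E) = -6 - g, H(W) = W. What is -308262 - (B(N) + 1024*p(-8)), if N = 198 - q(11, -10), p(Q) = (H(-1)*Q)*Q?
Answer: -242809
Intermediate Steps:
p(Q) = -Q**2 (p(Q) = (-Q)*Q = -Q**2)
N = 215 (N = 198 - (-6 - 1*11) = 198 - (-6 - 11) = 198 - 1*(-17) = 198 + 17 = 215)
B(k) = 83
-308262 - (B(N) + 1024*p(-8)) = -308262 - (83 + 1024*(-1*(-8)**2)) = -308262 - (83 + 1024*(-1*64)) = -308262 - (83 + 1024*(-64)) = -308262 - (83 - 65536) = -308262 - 1*(-65453) = -308262 + 65453 = -242809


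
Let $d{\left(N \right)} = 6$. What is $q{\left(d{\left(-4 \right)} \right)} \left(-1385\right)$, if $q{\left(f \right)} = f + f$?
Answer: $-16620$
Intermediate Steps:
$q{\left(f \right)} = 2 f$
$q{\left(d{\left(-4 \right)} \right)} \left(-1385\right) = 2 \cdot 6 \left(-1385\right) = 12 \left(-1385\right) = -16620$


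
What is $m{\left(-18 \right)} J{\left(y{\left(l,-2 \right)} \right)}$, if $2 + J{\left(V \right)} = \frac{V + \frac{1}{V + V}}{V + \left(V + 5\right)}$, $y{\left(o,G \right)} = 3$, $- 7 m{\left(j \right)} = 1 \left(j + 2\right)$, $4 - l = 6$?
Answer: $- \frac{904}{231} \approx -3.9134$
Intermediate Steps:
$l = -2$ ($l = 4 - 6 = -2$)
$m{\left(j \right)} = - \frac{2}{7} - \frac{j}{7}$ ($m{\left(j \right)} = - \frac{1 \left(j + 2\right)}{7} = - \frac{1 \left(2 + j\right)}{7} = - \frac{2 + j}{7} = - \frac{2}{7} - \frac{j}{7}$)
$J{\left(V \right)} = -2 + \frac{V + \frac{1}{2 V}}{5 + 2 V}$ ($J{\left(V \right)} = -2 + \frac{V + \frac{1}{V + V}}{V + \left(V + 5\right)} = -2 + \frac{V + \frac{1}{2 V}}{V + \left(5 + V\right)} = -2 + \frac{V + \frac{1}{2 V}}{5 + 2 V}$)
$m{\left(-18 \right)} J{\left(y{\left(l,-2 \right)} \right)} = \left(- \frac{2}{7} - - \frac{18}{7}\right) \frac{1 - 60 - 6 \cdot 3^{2}}{2 \cdot 3 \left(5 + 2 \cdot 3\right)} = \left(- \frac{2}{7} + \frac{18}{7}\right) \frac{1}{2} \cdot \frac{1}{3} \frac{1}{5 + 6} \left(1 - 60 - 54\right) = \frac{16 \cdot \frac{1}{2} \cdot \frac{1}{3} \cdot \frac{1}{11} \left(1 - 60 - 54\right)}{7} = \frac{16 \cdot \frac{1}{2} \cdot \frac{1}{3} \cdot \frac{1}{11} \left(-113\right)}{7} = \frac{16}{7} \left(- \frac{113}{66}\right) = - \frac{904}{231}$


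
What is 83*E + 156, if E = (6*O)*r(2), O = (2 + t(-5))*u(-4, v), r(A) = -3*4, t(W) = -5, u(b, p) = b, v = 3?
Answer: -71556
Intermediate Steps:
r(A) = -12
O = 12 (O = (2 - 5)*(-4) = -3*(-4) = 12)
E = -864 (E = (6*12)*(-12) = 72*(-12) = -864)
83*E + 156 = 83*(-864) + 156 = -71712 + 156 = -71556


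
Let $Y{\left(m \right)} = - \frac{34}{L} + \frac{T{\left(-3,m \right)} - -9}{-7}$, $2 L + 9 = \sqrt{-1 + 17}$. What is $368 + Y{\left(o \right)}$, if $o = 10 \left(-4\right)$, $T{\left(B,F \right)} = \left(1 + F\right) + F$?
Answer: $\frac{1958}{5} \approx 391.6$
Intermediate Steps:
$T{\left(B,F \right)} = 1 + 2 F$
$L = - \frac{5}{2}$ ($L = - \frac{9}{2} + \frac{\sqrt{-1 + 17}}{2} = - \frac{9}{2} + \frac{\sqrt{16}}{2} = - \frac{9}{2} + \frac{1}{2} \cdot 4 = - \frac{9}{2} + 2 = - \frac{5}{2} \approx -2.5$)
$o = -40$
$Y{\left(m \right)} = \frac{426}{35} - \frac{2 m}{7}$ ($Y{\left(m \right)} = - \frac{34}{- \frac{5}{2}} + \frac{\left(1 + 2 m\right) - -9}{-7} = \left(-34\right) \left(- \frac{2}{5}\right) + \left(\left(1 + 2 m\right) + 9\right) \left(- \frac{1}{7}\right) = \frac{68}{5} + \left(10 + 2 m\right) \left(- \frac{1}{7}\right) = \frac{68}{5} - \left(\frac{10}{7} + \frac{2 m}{7}\right) = \frac{426}{35} - \frac{2 m}{7}$)
$368 + Y{\left(o \right)} = 368 + \left(\frac{426}{35} - - \frac{80}{7}\right) = 368 + \left(\frac{426}{35} + \frac{80}{7}\right) = 368 + \frac{118}{5} = \frac{1958}{5}$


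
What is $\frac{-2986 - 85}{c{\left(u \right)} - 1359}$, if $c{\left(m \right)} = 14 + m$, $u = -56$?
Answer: $\frac{3071}{1401} \approx 2.192$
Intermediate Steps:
$\frac{-2986 - 85}{c{\left(u \right)} - 1359} = \frac{-2986 - 85}{\left(14 - 56\right) - 1359} = - \frac{3071}{-42 - 1359} = - \frac{3071}{-1401} = \left(-3071\right) \left(- \frac{1}{1401}\right) = \frac{3071}{1401}$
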